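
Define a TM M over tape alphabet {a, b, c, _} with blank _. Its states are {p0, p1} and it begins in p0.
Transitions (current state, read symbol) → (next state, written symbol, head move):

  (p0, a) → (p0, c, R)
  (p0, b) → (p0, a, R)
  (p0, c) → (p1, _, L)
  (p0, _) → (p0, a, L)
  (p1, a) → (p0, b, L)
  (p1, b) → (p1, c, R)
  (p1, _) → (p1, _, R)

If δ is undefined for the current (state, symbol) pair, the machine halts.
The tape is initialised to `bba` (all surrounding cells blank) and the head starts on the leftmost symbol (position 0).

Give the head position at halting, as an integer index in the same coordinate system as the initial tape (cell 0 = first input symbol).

2

state=p0 head=0 tape=[b]ba__   (p0,b)→(p0,a,R)
state=p0 head=1 tape=a[b]a__   (p0,b)→(p0,a,R)
state=p0 head=2 tape=aa[a]__   (p0,a)→(p0,c,R)
state=p0 head=3 tape=aac[_]_   (p0,_)→(p0,a,L)
state=p0 head=2 tape=aa[c]a_   (p0,c)→(p1,_,L)
state=p1 head=1 tape=a[a]_a_   (p1,a)→(p0,b,L)
state=p0 head=0 tape=[a]b_a_   (p0,a)→(p0,c,R)
state=p0 head=1 tape=c[b]_a_   (p0,b)→(p0,a,R)
state=p0 head=2 tape=ca[_]a_   (p0,_)→(p0,a,L)
state=p0 head=1 tape=c[a]aa_   (p0,a)→(p0,c,R)
state=p0 head=2 tape=cc[a]a_   (p0,a)→(p0,c,R)
state=p0 head=3 tape=ccc[a]_   (p0,a)→(p0,c,R)
state=p0 head=4 tape=cccc[_]   (p0,_)→(p0,a,L)
state=p0 head=3 tape=ccc[c]a   (p0,c)→(p1,_,L)
state=p1 head=2 tape=cc[c]_a
At halt the head is at cell 2.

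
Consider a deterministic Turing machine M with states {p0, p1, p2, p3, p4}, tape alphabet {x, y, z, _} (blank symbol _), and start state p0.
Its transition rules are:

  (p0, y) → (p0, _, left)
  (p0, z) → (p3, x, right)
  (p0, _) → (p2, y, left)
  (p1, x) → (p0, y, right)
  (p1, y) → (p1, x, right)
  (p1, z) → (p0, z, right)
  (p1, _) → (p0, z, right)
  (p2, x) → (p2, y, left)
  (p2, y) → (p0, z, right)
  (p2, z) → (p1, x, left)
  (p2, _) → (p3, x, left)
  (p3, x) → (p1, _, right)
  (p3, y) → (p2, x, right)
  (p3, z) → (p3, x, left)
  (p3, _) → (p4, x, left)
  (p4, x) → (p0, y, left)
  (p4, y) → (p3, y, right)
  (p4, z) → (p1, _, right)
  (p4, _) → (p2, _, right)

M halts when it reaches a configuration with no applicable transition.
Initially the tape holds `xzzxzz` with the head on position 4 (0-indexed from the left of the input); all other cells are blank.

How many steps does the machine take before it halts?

p0 | xzzx[z]z_   read z → write x, move right, go to p3
p3 | xzzxx[z]_   read z → write x, move left, go to p3
p3 | xzzx[x]x_   read x → write _, move right, go to p1
p1 | xzzx_[x]_   read x → write y, move right, go to p0
p0 | xzzx_y[_]   read _ → write y, move left, go to p2
p2 | xzzx_[y]y   read y → write z, move right, go to p0
p0 | xzzx_z[y]   read y → write _, move left, go to p0
p0 | xzzx_[z]_   read z → write x, move right, go to p3
p3 | xzzx_x[_]   read _ → write x, move left, go to p4
p4 | xzzx_[x]x   read x → write y, move left, go to p0
p0 | xzzx[_]yx   read _ → write y, move left, go to p2
p2 | xzz[x]yyx   read x → write y, move left, go to p2
p2 | xz[z]yyyx   read z → write x, move left, go to p1
p1 | x[z]xyyyx   read z → write z, move right, go to p0
p0 | xz[x]yyyx
M halts after 14 transitions.

14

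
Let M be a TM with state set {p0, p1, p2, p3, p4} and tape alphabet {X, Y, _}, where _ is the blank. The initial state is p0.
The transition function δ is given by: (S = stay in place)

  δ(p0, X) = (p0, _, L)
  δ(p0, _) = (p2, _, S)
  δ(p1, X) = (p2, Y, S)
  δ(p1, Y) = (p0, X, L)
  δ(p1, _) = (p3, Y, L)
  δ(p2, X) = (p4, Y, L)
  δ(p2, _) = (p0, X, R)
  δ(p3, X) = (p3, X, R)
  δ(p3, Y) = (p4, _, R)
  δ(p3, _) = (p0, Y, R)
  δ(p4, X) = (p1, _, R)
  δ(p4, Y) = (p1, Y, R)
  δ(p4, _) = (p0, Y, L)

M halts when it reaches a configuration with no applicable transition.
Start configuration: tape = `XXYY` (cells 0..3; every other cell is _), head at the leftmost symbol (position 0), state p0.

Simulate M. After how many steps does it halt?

16

state=p0 head=0 tape=__[X]XYY   (p0,X)→(p0,_,L)
state=p0 head=-1 tape=_[_]_XYY   (p0,_)→(p2,_,S)
state=p2 head=-1 tape=_[_]_XYY   (p2,_)→(p0,X,R)
state=p0 head=0 tape=_X[_]XYY   (p0,_)→(p2,_,S)
state=p2 head=0 tape=_X[_]XYY   (p2,_)→(p0,X,R)
state=p0 head=1 tape=_XX[X]YY   (p0,X)→(p0,_,L)
state=p0 head=0 tape=_X[X]_YY   (p0,X)→(p0,_,L)
state=p0 head=-1 tape=_[X]__YY   (p0,X)→(p0,_,L)
state=p0 head=-2 tape=[_]___YY   (p0,_)→(p2,_,S)
state=p2 head=-2 tape=[_]___YY   (p2,_)→(p0,X,R)
state=p0 head=-1 tape=X[_]__YY   (p0,_)→(p2,_,S)
state=p2 head=-1 tape=X[_]__YY   (p2,_)→(p0,X,R)
state=p0 head=0 tape=XX[_]_YY   (p0,_)→(p2,_,S)
state=p2 head=0 tape=XX[_]_YY   (p2,_)→(p0,X,R)
state=p0 head=1 tape=XXX[_]YY   (p0,_)→(p2,_,S)
state=p2 head=1 tape=XXX[_]YY   (p2,_)→(p0,X,R)
state=p0 head=2 tape=XXXX[Y]Y
M halts after 16 transitions.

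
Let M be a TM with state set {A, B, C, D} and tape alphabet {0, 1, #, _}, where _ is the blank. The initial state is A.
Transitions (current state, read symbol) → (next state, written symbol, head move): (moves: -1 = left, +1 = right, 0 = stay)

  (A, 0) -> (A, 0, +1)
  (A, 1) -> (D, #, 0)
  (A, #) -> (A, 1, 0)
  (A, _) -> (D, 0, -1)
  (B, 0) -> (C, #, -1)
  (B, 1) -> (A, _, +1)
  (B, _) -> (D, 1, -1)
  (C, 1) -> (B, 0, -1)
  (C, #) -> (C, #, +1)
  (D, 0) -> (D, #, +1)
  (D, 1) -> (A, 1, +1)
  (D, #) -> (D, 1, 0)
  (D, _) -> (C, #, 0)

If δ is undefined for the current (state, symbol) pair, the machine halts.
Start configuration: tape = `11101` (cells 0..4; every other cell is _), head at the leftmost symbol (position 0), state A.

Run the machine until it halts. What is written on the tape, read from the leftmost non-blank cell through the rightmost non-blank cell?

state=A head=0 tape=[1]1101____   (A,1)→(D,#,0)
state=D head=0 tape=[#]1101____   (D,#)→(D,1,0)
state=D head=0 tape=[1]1101____   (D,1)→(A,1,+1)
state=A head=1 tape=1[1]101____   (A,1)→(D,#,0)
state=D head=1 tape=1[#]101____   (D,#)→(D,1,0)
state=D head=1 tape=1[1]101____   (D,1)→(A,1,+1)
state=A head=2 tape=11[1]01____   (A,1)→(D,#,0)
state=D head=2 tape=11[#]01____   (D,#)→(D,1,0)
state=D head=2 tape=11[1]01____   (D,1)→(A,1,+1)
state=A head=3 tape=111[0]1____   (A,0)→(A,0,+1)
state=A head=4 tape=1110[1]____   (A,1)→(D,#,0)
state=D head=4 tape=1110[#]____   (D,#)→(D,1,0)
state=D head=4 tape=1110[1]____   (D,1)→(A,1,+1)
state=A head=5 tape=11101[_]___   (A,_)→(D,0,-1)
state=D head=4 tape=1110[1]0___   (D,1)→(A,1,+1)
state=A head=5 tape=11101[0]___   (A,0)→(A,0,+1)
state=A head=6 tape=111010[_]__   (A,_)→(D,0,-1)
state=D head=5 tape=11101[0]0__   (D,0)→(D,#,+1)
state=D head=6 tape=11101#[0]__   (D,0)→(D,#,+1)
state=D head=7 tape=11101##[_]_   (D,_)→(C,#,0)
state=C head=7 tape=11101##[#]_   (C,#)→(C,#,+1)
state=C head=8 tape=11101###[_]
The non-blank tape span at halt is 11101###.

11101###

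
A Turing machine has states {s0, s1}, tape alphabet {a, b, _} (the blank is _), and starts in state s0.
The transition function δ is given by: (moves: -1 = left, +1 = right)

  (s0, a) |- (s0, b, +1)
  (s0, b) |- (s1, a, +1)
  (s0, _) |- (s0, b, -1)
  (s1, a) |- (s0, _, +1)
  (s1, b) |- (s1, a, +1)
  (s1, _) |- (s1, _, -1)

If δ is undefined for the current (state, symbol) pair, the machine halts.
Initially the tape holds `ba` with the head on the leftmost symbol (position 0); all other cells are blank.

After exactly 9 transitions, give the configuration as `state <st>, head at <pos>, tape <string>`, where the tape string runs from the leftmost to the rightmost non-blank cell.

state s0, head at 3, tape ba

s0 | [b]a__   read b → write a, move +1, go to s1
s1 | a[a]__   read a → write _, move +1, go to s0
s0 | a_[_]_   read _ → write b, move -1, go to s0
s0 | a[_]b_   read _ → write b, move -1, go to s0
s0 | [a]bb_   read a → write b, move +1, go to s0
s0 | b[b]b_   read b → write a, move +1, go to s1
s1 | ba[b]_   read b → write a, move +1, go to s1
s1 | baa[_]   read _ → write _, move -1, go to s1
s1 | ba[a]_   read a → write _, move +1, go to s0
s0 | ba_[_]
After 9 steps: state s0, head at 3, tape ba.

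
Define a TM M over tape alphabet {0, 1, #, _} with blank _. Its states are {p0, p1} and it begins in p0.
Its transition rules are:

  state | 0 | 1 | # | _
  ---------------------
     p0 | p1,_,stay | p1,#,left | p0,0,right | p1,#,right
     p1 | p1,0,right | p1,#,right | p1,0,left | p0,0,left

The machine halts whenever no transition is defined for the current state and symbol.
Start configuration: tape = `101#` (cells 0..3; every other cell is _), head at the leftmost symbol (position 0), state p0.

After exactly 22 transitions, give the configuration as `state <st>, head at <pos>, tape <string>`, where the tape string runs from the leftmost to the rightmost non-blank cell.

state p1, head at 0, tape #0_0000

p0 | __[1]01#_   read 1 → write #, move left, go to p1
p1 | _[_]#01#_   read _ → write 0, move left, go to p0
p0 | [_]0#01#_   read _ → write #, move right, go to p1
p1 | #[0]#01#_   read 0 → write 0, move right, go to p1
p1 | #0[#]01#_   read # → write 0, move left, go to p1
p1 | #[0]001#_   read 0 → write 0, move right, go to p1
p1 | #0[0]01#_   read 0 → write 0, move right, go to p1
p1 | #00[0]1#_   read 0 → write 0, move right, go to p1
p1 | #000[1]#_   read 1 → write #, move right, go to p1
p1 | #000#[#]_   read # → write 0, move left, go to p1
p1 | #000[#]0_   read # → write 0, move left, go to p1
p1 | #00[0]00_   read 0 → write 0, move right, go to p1
p1 | #000[0]0_   read 0 → write 0, move right, go to p1
p1 | #0000[0]_   read 0 → write 0, move right, go to p1
p1 | #00000[_]   read _ → write 0, move left, go to p0
p0 | #0000[0]0   read 0 → write _, move stay, go to p1
p1 | #0000[_]0   read _ → write 0, move left, go to p0
p0 | #000[0]00   read 0 → write _, move stay, go to p1
p1 | #000[_]00   read _ → write 0, move left, go to p0
p0 | #00[0]000   read 0 → write _, move stay, go to p1
p1 | #00[_]000   read _ → write 0, move left, go to p0
p0 | #0[0]0000   read 0 → write _, move stay, go to p1
p1 | #0[_]0000
After 22 steps: state p1, head at 0, tape #0_0000.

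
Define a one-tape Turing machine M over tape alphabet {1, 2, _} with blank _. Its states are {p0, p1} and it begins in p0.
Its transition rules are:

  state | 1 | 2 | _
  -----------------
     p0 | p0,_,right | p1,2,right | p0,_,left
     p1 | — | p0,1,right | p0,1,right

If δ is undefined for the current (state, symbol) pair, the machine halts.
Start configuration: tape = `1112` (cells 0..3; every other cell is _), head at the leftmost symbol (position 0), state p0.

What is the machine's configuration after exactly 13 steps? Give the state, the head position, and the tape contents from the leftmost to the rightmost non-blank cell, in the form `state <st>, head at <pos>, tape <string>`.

state p0, head at 5, tape 2

p0 | [1]112__   read 1 → write _, move right, go to p0
p0 | _[1]12__   read 1 → write _, move right, go to p0
p0 | __[1]2__   read 1 → write _, move right, go to p0
p0 | ___[2]__   read 2 → write 2, move right, go to p1
p1 | ___2[_]_   read _ → write 1, move right, go to p0
p0 | ___21[_]   read _ → write _, move left, go to p0
p0 | ___2[1]_   read 1 → write _, move right, go to p0
p0 | ___2_[_]   read _ → write _, move left, go to p0
p0 | ___2[_]_   read _ → write _, move left, go to p0
p0 | ___[2]__   read 2 → write 2, move right, go to p1
p1 | ___2[_]_   read _ → write 1, move right, go to p0
p0 | ___21[_]   read _ → write _, move left, go to p0
p0 | ___2[1]_   read 1 → write _, move right, go to p0
p0 | ___2_[_]
After 13 steps: state p0, head at 5, tape 2.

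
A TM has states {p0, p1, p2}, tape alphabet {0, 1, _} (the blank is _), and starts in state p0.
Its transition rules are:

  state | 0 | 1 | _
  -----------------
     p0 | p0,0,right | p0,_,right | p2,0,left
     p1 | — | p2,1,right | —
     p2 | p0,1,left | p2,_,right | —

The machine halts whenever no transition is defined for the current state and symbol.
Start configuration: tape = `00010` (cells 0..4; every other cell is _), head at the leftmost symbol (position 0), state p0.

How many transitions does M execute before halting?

36

state=p0 head=0 tape=__[0]0010___   (p0,0)→(p0,0,right)
state=p0 head=1 tape=__0[0]010___   (p0,0)→(p0,0,right)
state=p0 head=2 tape=__00[0]10___   (p0,0)→(p0,0,right)
state=p0 head=3 tape=__000[1]0___   (p0,1)→(p0,_,right)
state=p0 head=4 tape=__000_[0]___   (p0,0)→(p0,0,right)
state=p0 head=5 tape=__000_0[_]__   (p0,_)→(p2,0,left)
state=p2 head=4 tape=__000_[0]0__   (p2,0)→(p0,1,left)
state=p0 head=3 tape=__000[_]10__   (p0,_)→(p2,0,left)
state=p2 head=2 tape=__00[0]010__   (p2,0)→(p0,1,left)
state=p0 head=1 tape=__0[0]1010__   (p0,0)→(p0,0,right)
state=p0 head=2 tape=__00[1]010__   (p0,1)→(p0,_,right)
state=p0 head=3 tape=__00_[0]10__   (p0,0)→(p0,0,right)
state=p0 head=4 tape=__00_0[1]0__   (p0,1)→(p0,_,right)
state=p0 head=5 tape=__00_0_[0]__   (p0,0)→(p0,0,right)
state=p0 head=6 tape=__00_0_0[_]_   (p0,_)→(p2,0,left)
state=p2 head=5 tape=__00_0_[0]0_   (p2,0)→(p0,1,left)
state=p0 head=4 tape=__00_0[_]10_   (p0,_)→(p2,0,left)
state=p2 head=3 tape=__00_[0]010_   (p2,0)→(p0,1,left)
state=p0 head=2 tape=__00[_]1010_   (p0,_)→(p2,0,left)
state=p2 head=1 tape=__0[0]01010_   (p2,0)→(p0,1,left)
state=p0 head=0 tape=__[0]101010_   (p0,0)→(p0,0,right)
state=p0 head=1 tape=__0[1]01010_   (p0,1)→(p0,_,right)
state=p0 head=2 tape=__0_[0]1010_   (p0,0)→(p0,0,right)
state=p0 head=3 tape=__0_0[1]010_   (p0,1)→(p0,_,right)
state=p0 head=4 tape=__0_0_[0]10_   (p0,0)→(p0,0,right)
state=p0 head=5 tape=__0_0_0[1]0_   (p0,1)→(p0,_,right)
state=p0 head=6 tape=__0_0_0_[0]_   (p0,0)→(p0,0,right)
state=p0 head=7 tape=__0_0_0_0[_]   (p0,_)→(p2,0,left)
state=p2 head=6 tape=__0_0_0_[0]0   (p2,0)→(p0,1,left)
state=p0 head=5 tape=__0_0_0[_]10   (p0,_)→(p2,0,left)
state=p2 head=4 tape=__0_0_[0]010   (p2,0)→(p0,1,left)
state=p0 head=3 tape=__0_0[_]1010   (p0,_)→(p2,0,left)
state=p2 head=2 tape=__0_[0]01010   (p2,0)→(p0,1,left)
state=p0 head=1 tape=__0[_]101010   (p0,_)→(p2,0,left)
state=p2 head=0 tape=__[0]0101010   (p2,0)→(p0,1,left)
state=p0 head=-1 tape=_[_]10101010   (p0,_)→(p2,0,left)
state=p2 head=-2 tape=[_]010101010
M halts after 36 transitions.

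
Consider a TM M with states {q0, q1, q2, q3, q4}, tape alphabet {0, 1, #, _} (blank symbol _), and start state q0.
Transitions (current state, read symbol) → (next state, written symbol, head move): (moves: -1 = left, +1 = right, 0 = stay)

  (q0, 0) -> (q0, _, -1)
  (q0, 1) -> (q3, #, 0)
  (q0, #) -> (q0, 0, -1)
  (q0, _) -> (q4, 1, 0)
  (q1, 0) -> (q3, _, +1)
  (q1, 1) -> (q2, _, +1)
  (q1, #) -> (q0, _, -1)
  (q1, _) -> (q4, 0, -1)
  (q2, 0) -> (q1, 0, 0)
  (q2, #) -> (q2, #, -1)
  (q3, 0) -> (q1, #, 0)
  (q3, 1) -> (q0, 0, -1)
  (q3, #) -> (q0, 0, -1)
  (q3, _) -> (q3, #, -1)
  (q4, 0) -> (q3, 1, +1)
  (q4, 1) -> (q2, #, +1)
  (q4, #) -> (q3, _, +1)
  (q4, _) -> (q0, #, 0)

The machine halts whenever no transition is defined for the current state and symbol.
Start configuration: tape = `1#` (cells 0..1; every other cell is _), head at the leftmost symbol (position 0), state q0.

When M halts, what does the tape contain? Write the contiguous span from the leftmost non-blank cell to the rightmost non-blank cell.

##_##

state=q0 head=0 tape=__[1]#_   (q0,1)→(q3,#,0)
state=q3 head=0 tape=__[#]#_   (q3,#)→(q0,0,-1)
state=q0 head=-1 tape=_[_]0#_   (q0,_)→(q4,1,0)
state=q4 head=-1 tape=_[1]0#_   (q4,1)→(q2,#,+1)
state=q2 head=0 tape=_#[0]#_   (q2,0)→(q1,0,0)
state=q1 head=0 tape=_#[0]#_   (q1,0)→(q3,_,+1)
state=q3 head=1 tape=_#_[#]_   (q3,#)→(q0,0,-1)
state=q0 head=0 tape=_#[_]0_   (q0,_)→(q4,1,0)
state=q4 head=0 tape=_#[1]0_   (q4,1)→(q2,#,+1)
state=q2 head=1 tape=_##[0]_   (q2,0)→(q1,0,0)
state=q1 head=1 tape=_##[0]_   (q1,0)→(q3,_,+1)
state=q3 head=2 tape=_##_[_]   (q3,_)→(q3,#,-1)
state=q3 head=1 tape=_##[_]#   (q3,_)→(q3,#,-1)
state=q3 head=0 tape=_#[#]##   (q3,#)→(q0,0,-1)
state=q0 head=-1 tape=_[#]0##   (q0,#)→(q0,0,-1)
state=q0 head=-2 tape=[_]00##   (q0,_)→(q4,1,0)
state=q4 head=-2 tape=[1]00##   (q4,1)→(q2,#,+1)
state=q2 head=-1 tape=#[0]0##   (q2,0)→(q1,0,0)
state=q1 head=-1 tape=#[0]0##   (q1,0)→(q3,_,+1)
state=q3 head=0 tape=#_[0]##   (q3,0)→(q1,#,0)
state=q1 head=0 tape=#_[#]##   (q1,#)→(q0,_,-1)
state=q0 head=-1 tape=#[_]_##   (q0,_)→(q4,1,0)
state=q4 head=-1 tape=#[1]_##   (q4,1)→(q2,#,+1)
state=q2 head=0 tape=##[_]##
The non-blank tape span at halt is ##_##.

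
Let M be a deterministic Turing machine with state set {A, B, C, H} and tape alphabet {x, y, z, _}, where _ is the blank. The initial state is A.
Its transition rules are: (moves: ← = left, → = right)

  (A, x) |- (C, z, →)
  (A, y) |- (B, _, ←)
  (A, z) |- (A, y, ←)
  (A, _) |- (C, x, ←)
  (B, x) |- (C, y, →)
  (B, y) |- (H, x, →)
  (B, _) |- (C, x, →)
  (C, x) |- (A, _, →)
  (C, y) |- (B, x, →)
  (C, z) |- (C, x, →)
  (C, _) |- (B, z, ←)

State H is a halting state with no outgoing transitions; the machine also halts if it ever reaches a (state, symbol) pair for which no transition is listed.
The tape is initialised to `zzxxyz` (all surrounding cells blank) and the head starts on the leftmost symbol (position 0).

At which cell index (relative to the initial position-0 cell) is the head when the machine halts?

5

A | ___[z]zxxyz   read z → write y, move ←, go to A
A | __[_]yzxxyz   read _ → write x, move ←, go to C
C | _[_]xyzxxyz   read _ → write z, move ←, go to B
B | [_]zxyzxxyz   read _ → write x, move →, go to C
C | x[z]xyzxxyz   read z → write x, move →, go to C
C | xx[x]yzxxyz   read x → write _, move →, go to A
A | xx_[y]zxxyz   read y → write _, move ←, go to B
B | xx[_]_zxxyz   read _ → write x, move →, go to C
C | xxx[_]zxxyz   read _ → write z, move ←, go to B
B | xx[x]zzxxyz   read x → write y, move →, go to C
C | xxy[z]zxxyz   read z → write x, move →, go to C
C | xxyx[z]xxyz   read z → write x, move →, go to C
C | xxyxx[x]xyz   read x → write _, move →, go to A
A | xxyxx_[x]yz   read x → write z, move →, go to C
C | xxyxx_z[y]z   read y → write x, move →, go to B
B | xxyxx_zx[z]
At halt the head is at cell 5.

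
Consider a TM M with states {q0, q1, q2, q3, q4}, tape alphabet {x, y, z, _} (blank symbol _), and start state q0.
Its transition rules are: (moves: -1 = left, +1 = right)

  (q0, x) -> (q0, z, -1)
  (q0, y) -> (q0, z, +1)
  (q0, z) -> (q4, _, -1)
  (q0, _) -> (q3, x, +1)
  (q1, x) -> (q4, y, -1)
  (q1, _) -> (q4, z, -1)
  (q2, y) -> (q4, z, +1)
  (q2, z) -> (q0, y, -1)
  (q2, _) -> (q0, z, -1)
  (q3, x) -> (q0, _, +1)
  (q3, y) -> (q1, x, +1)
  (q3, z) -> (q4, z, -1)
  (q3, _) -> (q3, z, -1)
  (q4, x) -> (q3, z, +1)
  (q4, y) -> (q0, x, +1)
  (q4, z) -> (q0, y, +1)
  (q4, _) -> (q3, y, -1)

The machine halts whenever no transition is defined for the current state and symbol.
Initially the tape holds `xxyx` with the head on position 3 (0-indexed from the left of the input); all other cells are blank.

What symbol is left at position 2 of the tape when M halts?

q0 | xxy[x]_   read x → write z, move -1, go to q0
q0 | xx[y]z_   read y → write z, move +1, go to q0
q0 | xxz[z]_   read z → write _, move -1, go to q4
q4 | xx[z]__   read z → write y, move +1, go to q0
q0 | xxy[_]_   read _ → write x, move +1, go to q3
q3 | xxyx[_]   read _ → write z, move -1, go to q3
q3 | xxy[x]z   read x → write _, move +1, go to q0
q0 | xxy_[z]   read z → write _, move -1, go to q4
q4 | xxy[_]_   read _ → write y, move -1, go to q3
q3 | xx[y]y_   read y → write x, move +1, go to q1
q1 | xxx[y]_
Cell 2 holds x when M halts.

x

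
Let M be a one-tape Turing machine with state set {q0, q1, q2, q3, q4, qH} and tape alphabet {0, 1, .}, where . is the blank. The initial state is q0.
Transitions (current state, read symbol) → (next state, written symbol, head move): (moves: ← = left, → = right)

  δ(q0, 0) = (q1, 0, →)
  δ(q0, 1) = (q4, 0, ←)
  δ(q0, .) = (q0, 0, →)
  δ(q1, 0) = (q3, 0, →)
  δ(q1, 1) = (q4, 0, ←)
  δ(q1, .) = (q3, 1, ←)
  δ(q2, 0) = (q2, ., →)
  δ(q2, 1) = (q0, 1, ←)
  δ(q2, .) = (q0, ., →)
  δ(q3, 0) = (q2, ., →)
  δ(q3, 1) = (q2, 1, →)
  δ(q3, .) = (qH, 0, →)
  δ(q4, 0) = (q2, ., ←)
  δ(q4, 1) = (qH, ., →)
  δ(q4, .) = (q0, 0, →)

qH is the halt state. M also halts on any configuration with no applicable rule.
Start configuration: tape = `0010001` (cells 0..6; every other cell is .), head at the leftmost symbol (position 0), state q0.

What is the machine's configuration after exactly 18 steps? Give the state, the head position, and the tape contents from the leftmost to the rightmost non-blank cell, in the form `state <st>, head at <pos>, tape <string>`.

state=q0 head=0 tape=[0]010001.   (q0,0)→(q1,0,→)
state=q1 head=1 tape=0[0]10001.   (q1,0)→(q3,0,→)
state=q3 head=2 tape=00[1]0001.   (q3,1)→(q2,1,→)
state=q2 head=3 tape=001[0]001.   (q2,0)→(q2,.,→)
state=q2 head=4 tape=001.[0]01.   (q2,0)→(q2,.,→)
state=q2 head=5 tape=001..[0]1.   (q2,0)→(q2,.,→)
state=q2 head=6 tape=001...[1].   (q2,1)→(q0,1,←)
state=q0 head=5 tape=001..[.]1.   (q0,.)→(q0,0,→)
state=q0 head=6 tape=001..0[1].   (q0,1)→(q4,0,←)
state=q4 head=5 tape=001..[0]0.   (q4,0)→(q2,.,←)
state=q2 head=4 tape=001.[.].0.   (q2,.)→(q0,.,→)
state=q0 head=5 tape=001..[.]0.   (q0,.)→(q0,0,→)
state=q0 head=6 tape=001..0[0].   (q0,0)→(q1,0,→)
state=q1 head=7 tape=001..00[.]   (q1,.)→(q3,1,←)
state=q3 head=6 tape=001..0[0]1   (q3,0)→(q2,.,→)
state=q2 head=7 tape=001..0.[1]   (q2,1)→(q0,1,←)
state=q0 head=6 tape=001..0[.]1   (q0,.)→(q0,0,→)
state=q0 head=7 tape=001..00[1]   (q0,1)→(q4,0,←)
state=q4 head=6 tape=001..0[0]0
After 18 steps: state q4, head at 6, tape 001..000.

state q4, head at 6, tape 001..000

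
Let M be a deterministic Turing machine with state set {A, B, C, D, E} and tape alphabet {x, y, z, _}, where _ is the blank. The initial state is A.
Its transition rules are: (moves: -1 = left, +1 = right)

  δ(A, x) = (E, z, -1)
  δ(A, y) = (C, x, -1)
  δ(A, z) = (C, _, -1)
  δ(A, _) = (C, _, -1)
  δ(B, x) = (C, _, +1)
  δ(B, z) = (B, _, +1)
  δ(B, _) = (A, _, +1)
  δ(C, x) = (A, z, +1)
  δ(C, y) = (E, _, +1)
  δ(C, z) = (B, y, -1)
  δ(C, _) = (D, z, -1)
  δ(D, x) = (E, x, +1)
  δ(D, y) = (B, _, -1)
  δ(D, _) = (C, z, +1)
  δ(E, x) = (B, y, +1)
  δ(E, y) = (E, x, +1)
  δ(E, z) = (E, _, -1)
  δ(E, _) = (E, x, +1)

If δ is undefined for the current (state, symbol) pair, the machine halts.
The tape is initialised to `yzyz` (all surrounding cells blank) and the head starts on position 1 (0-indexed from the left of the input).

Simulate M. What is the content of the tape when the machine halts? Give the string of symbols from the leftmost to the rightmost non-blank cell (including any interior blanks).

yz

A | y[z]yz_   read z → write _, move -1, go to C
C | [y]_yz_   read y → write _, move +1, go to E
E | _[_]yz_   read _ → write x, move +1, go to E
E | _x[y]z_   read y → write x, move +1, go to E
E | _xx[z]_   read z → write _, move -1, go to E
E | _x[x]__   read x → write y, move +1, go to B
B | _xy[_]_   read _ → write _, move +1, go to A
A | _xy_[_]   read _ → write _, move -1, go to C
C | _xy[_]_   read _ → write z, move -1, go to D
D | _x[y]z_   read y → write _, move -1, go to B
B | _[x]_z_   read x → write _, move +1, go to C
C | __[_]z_   read _ → write z, move -1, go to D
D | _[_]zz_   read _ → write z, move +1, go to C
C | _z[z]z_   read z → write y, move -1, go to B
B | _[z]yz_   read z → write _, move +1, go to B
B | __[y]z_
The non-blank tape span at halt is yz.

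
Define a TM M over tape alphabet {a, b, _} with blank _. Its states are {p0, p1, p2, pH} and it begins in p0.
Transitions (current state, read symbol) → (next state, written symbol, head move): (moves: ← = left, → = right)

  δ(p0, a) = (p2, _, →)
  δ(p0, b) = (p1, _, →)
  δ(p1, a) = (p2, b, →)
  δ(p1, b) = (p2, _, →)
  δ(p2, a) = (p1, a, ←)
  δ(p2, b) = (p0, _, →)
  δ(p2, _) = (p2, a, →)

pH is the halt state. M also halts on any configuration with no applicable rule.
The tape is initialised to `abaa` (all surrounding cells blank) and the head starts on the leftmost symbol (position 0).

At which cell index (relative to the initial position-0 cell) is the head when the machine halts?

2

p0 | [a]baa   read a → write _, move →, go to p2
p2 | _[b]aa   read b → write _, move →, go to p0
p0 | __[a]a   read a → write _, move →, go to p2
p2 | ___[a]   read a → write a, move ←, go to p1
p1 | __[_]a
At halt the head is at cell 2.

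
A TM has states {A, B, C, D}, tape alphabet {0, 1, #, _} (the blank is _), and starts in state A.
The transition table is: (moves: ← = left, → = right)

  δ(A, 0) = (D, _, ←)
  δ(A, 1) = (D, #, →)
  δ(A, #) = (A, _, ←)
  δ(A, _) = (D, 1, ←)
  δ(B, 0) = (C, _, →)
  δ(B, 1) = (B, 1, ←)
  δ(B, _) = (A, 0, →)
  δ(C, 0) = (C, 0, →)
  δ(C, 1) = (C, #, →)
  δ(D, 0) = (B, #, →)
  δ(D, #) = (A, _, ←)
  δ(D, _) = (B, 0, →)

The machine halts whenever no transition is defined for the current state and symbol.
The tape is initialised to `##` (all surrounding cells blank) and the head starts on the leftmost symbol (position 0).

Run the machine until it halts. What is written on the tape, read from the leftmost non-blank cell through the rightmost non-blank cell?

A | __[#]#   read # → write _, move ←, go to A
A | _[_]_#   read _ → write 1, move ←, go to D
D | [_]1_#   read _ → write 0, move →, go to B
B | 0[1]_#   read 1 → write 1, move ←, go to B
B | [0]1_#   read 0 → write _, move →, go to C
C | _[1]_#   read 1 → write #, move →, go to C
C | _#[_]#
The non-blank tape span at halt is #_#.

#_#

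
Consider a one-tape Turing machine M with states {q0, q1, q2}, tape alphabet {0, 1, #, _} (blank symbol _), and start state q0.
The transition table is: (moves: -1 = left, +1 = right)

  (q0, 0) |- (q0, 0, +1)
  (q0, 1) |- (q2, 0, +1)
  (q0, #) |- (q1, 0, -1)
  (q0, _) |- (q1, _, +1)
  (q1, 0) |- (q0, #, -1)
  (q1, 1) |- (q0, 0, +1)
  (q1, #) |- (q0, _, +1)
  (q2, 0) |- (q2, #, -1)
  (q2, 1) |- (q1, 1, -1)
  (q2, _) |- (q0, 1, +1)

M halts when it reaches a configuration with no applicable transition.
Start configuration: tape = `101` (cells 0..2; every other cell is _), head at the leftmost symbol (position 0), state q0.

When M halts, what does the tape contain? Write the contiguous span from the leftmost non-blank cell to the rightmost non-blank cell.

0001

state=q0 head=0 tape=__[1]01___   (q0,1)→(q2,0,+1)
state=q2 head=1 tape=__0[0]1___   (q2,0)→(q2,#,-1)
state=q2 head=0 tape=__[0]#1___   (q2,0)→(q2,#,-1)
state=q2 head=-1 tape=_[_]##1___   (q2,_)→(q0,1,+1)
state=q0 head=0 tape=_1[#]#1___   (q0,#)→(q1,0,-1)
state=q1 head=-1 tape=_[1]0#1___   (q1,1)→(q0,0,+1)
state=q0 head=0 tape=_0[0]#1___   (q0,0)→(q0,0,+1)
state=q0 head=1 tape=_00[#]1___   (q0,#)→(q1,0,-1)
state=q1 head=0 tape=_0[0]01___   (q1,0)→(q0,#,-1)
state=q0 head=-1 tape=_[0]#01___   (q0,0)→(q0,0,+1)
state=q0 head=0 tape=_0[#]01___   (q0,#)→(q1,0,-1)
state=q1 head=-1 tape=_[0]001___   (q1,0)→(q0,#,-1)
state=q0 head=-2 tape=[_]#001___   (q0,_)→(q1,_,+1)
state=q1 head=-1 tape=_[#]001___   (q1,#)→(q0,_,+1)
state=q0 head=0 tape=__[0]01___   (q0,0)→(q0,0,+1)
state=q0 head=1 tape=__0[0]1___   (q0,0)→(q0,0,+1)
state=q0 head=2 tape=__00[1]___   (q0,1)→(q2,0,+1)
state=q2 head=3 tape=__000[_]__   (q2,_)→(q0,1,+1)
state=q0 head=4 tape=__0001[_]_   (q0,_)→(q1,_,+1)
state=q1 head=5 tape=__0001_[_]
The non-blank tape span at halt is 0001.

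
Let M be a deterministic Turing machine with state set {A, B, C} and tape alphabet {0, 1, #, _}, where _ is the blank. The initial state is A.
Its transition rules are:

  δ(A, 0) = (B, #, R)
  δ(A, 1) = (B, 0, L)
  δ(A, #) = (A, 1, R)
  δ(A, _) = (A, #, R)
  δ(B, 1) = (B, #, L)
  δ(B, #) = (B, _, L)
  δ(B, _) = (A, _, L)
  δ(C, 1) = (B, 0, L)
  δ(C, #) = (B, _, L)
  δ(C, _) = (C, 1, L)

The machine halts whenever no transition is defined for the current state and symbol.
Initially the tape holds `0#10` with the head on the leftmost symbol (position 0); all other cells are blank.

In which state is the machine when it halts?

A | ____[0]#10   read 0 → write #, move R, go to B
B | ____#[#]10   read # → write _, move L, go to B
B | ____[#]_10   read # → write _, move L, go to B
B | ___[_]__10   read _ → write _, move L, go to A
A | __[_]___10   read _ → write #, move R, go to A
A | __#[_]__10   read _ → write #, move R, go to A
A | __##[_]_10   read _ → write #, move R, go to A
A | __###[_]10   read _ → write #, move R, go to A
A | __####[1]0   read 1 → write 0, move L, go to B
B | __###[#]00   read # → write _, move L, go to B
B | __##[#]_00   read # → write _, move L, go to B
B | __#[#]__00   read # → write _, move L, go to B
B | __[#]___00   read # → write _, move L, go to B
B | _[_]____00   read _ → write _, move L, go to A
A | [_]_____00   read _ → write #, move R, go to A
A | #[_]____00   read _ → write #, move R, go to A
A | ##[_]___00   read _ → write #, move R, go to A
A | ###[_]__00   read _ → write #, move R, go to A
A | ####[_]_00   read _ → write #, move R, go to A
A | #####[_]00   read _ → write #, move R, go to A
A | ######[0]0   read 0 → write #, move R, go to B
B | #######[0]
No transition is defined for (B, 0); M halts in state B.

B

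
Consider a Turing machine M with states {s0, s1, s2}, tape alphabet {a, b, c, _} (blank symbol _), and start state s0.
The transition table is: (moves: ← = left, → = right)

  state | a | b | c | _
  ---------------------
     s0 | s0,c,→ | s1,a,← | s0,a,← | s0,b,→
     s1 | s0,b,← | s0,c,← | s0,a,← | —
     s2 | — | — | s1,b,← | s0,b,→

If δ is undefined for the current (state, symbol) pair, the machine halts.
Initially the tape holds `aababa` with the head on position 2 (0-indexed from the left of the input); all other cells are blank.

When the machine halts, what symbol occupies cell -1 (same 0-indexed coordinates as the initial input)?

a

state=s0 head=2 tape=__aa[b]aba   (s0,b)→(s1,a,←)
state=s1 head=1 tape=__a[a]aaba   (s1,a)→(s0,b,←)
state=s0 head=0 tape=__[a]baaba   (s0,a)→(s0,c,→)
state=s0 head=1 tape=__c[b]aaba   (s0,b)→(s1,a,←)
state=s1 head=0 tape=__[c]aaaba   (s1,c)→(s0,a,←)
state=s0 head=-1 tape=_[_]aaaaba   (s0,_)→(s0,b,→)
state=s0 head=0 tape=_b[a]aaaba   (s0,a)→(s0,c,→)
state=s0 head=1 tape=_bc[a]aaba   (s0,a)→(s0,c,→)
state=s0 head=2 tape=_bcc[a]aba   (s0,a)→(s0,c,→)
state=s0 head=3 tape=_bccc[a]ba   (s0,a)→(s0,c,→)
state=s0 head=4 tape=_bcccc[b]a   (s0,b)→(s1,a,←)
state=s1 head=3 tape=_bccc[c]aa   (s1,c)→(s0,a,←)
state=s0 head=2 tape=_bcc[c]aaa   (s0,c)→(s0,a,←)
state=s0 head=1 tape=_bc[c]aaaa   (s0,c)→(s0,a,←)
state=s0 head=0 tape=_b[c]aaaaa   (s0,c)→(s0,a,←)
state=s0 head=-1 tape=_[b]aaaaaa   (s0,b)→(s1,a,←)
state=s1 head=-2 tape=[_]aaaaaaa
Cell -1 holds a when M halts.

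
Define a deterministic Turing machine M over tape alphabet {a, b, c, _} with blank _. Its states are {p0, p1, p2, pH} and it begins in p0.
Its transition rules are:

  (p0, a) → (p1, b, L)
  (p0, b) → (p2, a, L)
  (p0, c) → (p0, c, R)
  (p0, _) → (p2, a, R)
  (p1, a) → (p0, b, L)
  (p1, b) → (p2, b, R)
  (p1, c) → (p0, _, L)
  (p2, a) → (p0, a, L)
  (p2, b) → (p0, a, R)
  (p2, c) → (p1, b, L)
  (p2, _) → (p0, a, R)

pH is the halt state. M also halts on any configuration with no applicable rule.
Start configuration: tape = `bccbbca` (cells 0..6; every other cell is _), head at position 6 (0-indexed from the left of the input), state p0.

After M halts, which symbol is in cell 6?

b

state=p0 head=6 tape=___bccbbc[a]   (p0,a)→(p1,b,L)
state=p1 head=5 tape=___bccbb[c]b   (p1,c)→(p0,_,L)
state=p0 head=4 tape=___bccb[b]_b   (p0,b)→(p2,a,L)
state=p2 head=3 tape=___bcc[b]a_b   (p2,b)→(p0,a,R)
state=p0 head=4 tape=___bcca[a]_b   (p0,a)→(p1,b,L)
state=p1 head=3 tape=___bcc[a]b_b   (p1,a)→(p0,b,L)
state=p0 head=2 tape=___bc[c]bb_b   (p0,c)→(p0,c,R)
state=p0 head=3 tape=___bcc[b]b_b   (p0,b)→(p2,a,L)
state=p2 head=2 tape=___bc[c]ab_b   (p2,c)→(p1,b,L)
state=p1 head=1 tape=___b[c]bab_b   (p1,c)→(p0,_,L)
state=p0 head=0 tape=___[b]_bab_b   (p0,b)→(p2,a,L)
state=p2 head=-1 tape=__[_]a_bab_b   (p2,_)→(p0,a,R)
state=p0 head=0 tape=__a[a]_bab_b   (p0,a)→(p1,b,L)
state=p1 head=-1 tape=__[a]b_bab_b   (p1,a)→(p0,b,L)
state=p0 head=-2 tape=_[_]bb_bab_b   (p0,_)→(p2,a,R)
state=p2 head=-1 tape=_a[b]b_bab_b   (p2,b)→(p0,a,R)
state=p0 head=0 tape=_aa[b]_bab_b   (p0,b)→(p2,a,L)
state=p2 head=-1 tape=_a[a]a_bab_b   (p2,a)→(p0,a,L)
state=p0 head=-2 tape=_[a]aa_bab_b   (p0,a)→(p1,b,L)
state=p1 head=-3 tape=[_]baa_bab_b
Cell 6 holds b when M halts.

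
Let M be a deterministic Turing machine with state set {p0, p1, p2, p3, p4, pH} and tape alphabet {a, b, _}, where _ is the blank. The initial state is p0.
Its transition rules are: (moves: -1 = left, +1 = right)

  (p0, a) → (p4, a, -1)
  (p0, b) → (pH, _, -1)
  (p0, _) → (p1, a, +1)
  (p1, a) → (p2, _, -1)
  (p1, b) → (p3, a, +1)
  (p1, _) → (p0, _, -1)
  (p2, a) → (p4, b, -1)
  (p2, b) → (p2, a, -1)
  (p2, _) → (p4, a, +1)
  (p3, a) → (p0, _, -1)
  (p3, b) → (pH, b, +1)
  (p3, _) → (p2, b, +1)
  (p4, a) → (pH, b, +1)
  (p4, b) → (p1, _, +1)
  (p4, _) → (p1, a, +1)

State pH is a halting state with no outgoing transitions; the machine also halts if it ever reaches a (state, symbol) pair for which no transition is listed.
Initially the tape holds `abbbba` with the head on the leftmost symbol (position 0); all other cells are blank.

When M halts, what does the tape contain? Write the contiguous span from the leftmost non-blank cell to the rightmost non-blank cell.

bbaabbba

p0 | __[a]bbbba   read a → write a, move -1, go to p4
p4 | _[_]abbbba   read _ → write a, move +1, go to p1
p1 | _a[a]bbbba   read a → write _, move -1, go to p2
p2 | _[a]_bbbba   read a → write b, move -1, go to p4
p4 | [_]b_bbbba   read _ → write a, move +1, go to p1
p1 | a[b]_bbbba   read b → write a, move +1, go to p3
p3 | aa[_]bbbba   read _ → write b, move +1, go to p2
p2 | aab[b]bbba   read b → write a, move -1, go to p2
p2 | aa[b]abbba   read b → write a, move -1, go to p2
p2 | a[a]aabbba   read a → write b, move -1, go to p4
p4 | [a]baabbba   read a → write b, move +1, go to pH
pH | b[b]aabbba
The non-blank tape span at halt is bbaabbba.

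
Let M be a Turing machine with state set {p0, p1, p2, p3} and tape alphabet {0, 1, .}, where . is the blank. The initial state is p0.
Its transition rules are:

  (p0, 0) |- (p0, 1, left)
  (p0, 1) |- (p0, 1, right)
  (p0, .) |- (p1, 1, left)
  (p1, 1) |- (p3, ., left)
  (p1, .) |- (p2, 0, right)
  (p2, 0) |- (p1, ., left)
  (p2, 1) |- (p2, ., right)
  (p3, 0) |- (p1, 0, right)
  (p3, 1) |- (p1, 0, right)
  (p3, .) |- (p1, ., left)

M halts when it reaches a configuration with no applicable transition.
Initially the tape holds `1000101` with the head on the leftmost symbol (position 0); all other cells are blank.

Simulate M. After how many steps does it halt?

state=p0 head=0 tape=[1]000101..   (p0,1)→(p0,1,right)
state=p0 head=1 tape=1[0]00101..   (p0,0)→(p0,1,left)
state=p0 head=0 tape=[1]100101..   (p0,1)→(p0,1,right)
state=p0 head=1 tape=1[1]00101..   (p0,1)→(p0,1,right)
state=p0 head=2 tape=11[0]0101..   (p0,0)→(p0,1,left)
state=p0 head=1 tape=1[1]10101..   (p0,1)→(p0,1,right)
state=p0 head=2 tape=11[1]0101..   (p0,1)→(p0,1,right)
state=p0 head=3 tape=111[0]101..   (p0,0)→(p0,1,left)
state=p0 head=2 tape=11[1]1101..   (p0,1)→(p0,1,right)
state=p0 head=3 tape=111[1]101..   (p0,1)→(p0,1,right)
state=p0 head=4 tape=1111[1]01..   (p0,1)→(p0,1,right)
state=p0 head=5 tape=11111[0]1..   (p0,0)→(p0,1,left)
state=p0 head=4 tape=1111[1]11..   (p0,1)→(p0,1,right)
state=p0 head=5 tape=11111[1]1..   (p0,1)→(p0,1,right)
state=p0 head=6 tape=111111[1]..   (p0,1)→(p0,1,right)
state=p0 head=7 tape=1111111[.].   (p0,.)→(p1,1,left)
state=p1 head=6 tape=111111[1]1.   (p1,1)→(p3,.,left)
state=p3 head=5 tape=11111[1].1.   (p3,1)→(p1,0,right)
state=p1 head=6 tape=111110[.]1.   (p1,.)→(p2,0,right)
state=p2 head=7 tape=1111100[1].   (p2,1)→(p2,.,right)
state=p2 head=8 tape=1111100.[.]
M halts after 20 transitions.

20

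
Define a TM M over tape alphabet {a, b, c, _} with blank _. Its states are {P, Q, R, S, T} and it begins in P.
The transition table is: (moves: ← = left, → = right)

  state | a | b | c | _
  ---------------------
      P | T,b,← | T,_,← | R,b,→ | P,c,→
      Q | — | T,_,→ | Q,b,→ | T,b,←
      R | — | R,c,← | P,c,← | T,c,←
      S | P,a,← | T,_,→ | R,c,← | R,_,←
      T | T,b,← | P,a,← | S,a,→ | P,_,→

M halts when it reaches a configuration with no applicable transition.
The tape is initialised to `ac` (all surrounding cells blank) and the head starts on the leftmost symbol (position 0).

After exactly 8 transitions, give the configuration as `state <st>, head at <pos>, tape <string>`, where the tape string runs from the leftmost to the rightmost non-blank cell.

state P, head at 0, tape cac

state=P head=0 tape=_[a]c_   (P,a)→(T,b,←)
state=T head=-1 tape=[_]bc_   (T,_)→(P,_,→)
state=P head=0 tape=_[b]c_   (P,b)→(T,_,←)
state=T head=-1 tape=[_]_c_   (T,_)→(P,_,→)
state=P head=0 tape=_[_]c_   (P,_)→(P,c,→)
state=P head=1 tape=_c[c]_   (P,c)→(R,b,→)
state=R head=2 tape=_cb[_]   (R,_)→(T,c,←)
state=T head=1 tape=_c[b]c   (T,b)→(P,a,←)
state=P head=0 tape=_[c]ac
After 8 steps: state P, head at 0, tape cac.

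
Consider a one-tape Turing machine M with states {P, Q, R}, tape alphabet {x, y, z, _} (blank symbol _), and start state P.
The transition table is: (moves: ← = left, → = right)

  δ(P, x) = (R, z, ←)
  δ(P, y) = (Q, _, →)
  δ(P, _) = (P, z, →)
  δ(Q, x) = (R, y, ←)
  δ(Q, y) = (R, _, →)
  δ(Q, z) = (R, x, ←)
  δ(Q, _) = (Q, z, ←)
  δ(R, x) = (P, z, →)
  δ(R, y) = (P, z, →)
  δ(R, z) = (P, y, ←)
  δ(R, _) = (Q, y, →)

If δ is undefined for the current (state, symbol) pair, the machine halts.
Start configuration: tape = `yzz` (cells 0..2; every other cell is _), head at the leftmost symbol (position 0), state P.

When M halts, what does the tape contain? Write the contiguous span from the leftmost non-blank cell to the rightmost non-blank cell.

z__zzz

state=P head=0 tape=_[y]zz__   (P,y)→(Q,_,→)
state=Q head=1 tape=__[z]z__   (Q,z)→(R,x,←)
state=R head=0 tape=_[_]xz__   (R,_)→(Q,y,→)
state=Q head=1 tape=_y[x]z__   (Q,x)→(R,y,←)
state=R head=0 tape=_[y]yz__   (R,y)→(P,z,→)
state=P head=1 tape=_z[y]z__   (P,y)→(Q,_,→)
state=Q head=2 tape=_z_[z]__   (Q,z)→(R,x,←)
state=R head=1 tape=_z[_]x__   (R,_)→(Q,y,→)
state=Q head=2 tape=_zy[x]__   (Q,x)→(R,y,←)
state=R head=1 tape=_z[y]y__   (R,y)→(P,z,→)
state=P head=2 tape=_zz[y]__   (P,y)→(Q,_,→)
state=Q head=3 tape=_zz_[_]_   (Q,_)→(Q,z,←)
state=Q head=2 tape=_zz[_]z_   (Q,_)→(Q,z,←)
state=Q head=1 tape=_z[z]zz_   (Q,z)→(R,x,←)
state=R head=0 tape=_[z]xzz_   (R,z)→(P,y,←)
state=P head=-1 tape=[_]yxzz_   (P,_)→(P,z,→)
state=P head=0 tape=z[y]xzz_   (P,y)→(Q,_,→)
state=Q head=1 tape=z_[x]zz_   (Q,x)→(R,y,←)
state=R head=0 tape=z[_]yzz_   (R,_)→(Q,y,→)
state=Q head=1 tape=zy[y]zz_   (Q,y)→(R,_,→)
state=R head=2 tape=zy_[z]z_   (R,z)→(P,y,←)
state=P head=1 tape=zy[_]yz_   (P,_)→(P,z,→)
state=P head=2 tape=zyz[y]z_   (P,y)→(Q,_,→)
state=Q head=3 tape=zyz_[z]_   (Q,z)→(R,x,←)
state=R head=2 tape=zyz[_]x_   (R,_)→(Q,y,→)
state=Q head=3 tape=zyzy[x]_   (Q,x)→(R,y,←)
state=R head=2 tape=zyz[y]y_   (R,y)→(P,z,→)
state=P head=3 tape=zyzz[y]_   (P,y)→(Q,_,→)
state=Q head=4 tape=zyzz_[_]   (Q,_)→(Q,z,←)
state=Q head=3 tape=zyzz[_]z   (Q,_)→(Q,z,←)
state=Q head=2 tape=zyz[z]zz   (Q,z)→(R,x,←)
state=R head=1 tape=zy[z]xzz   (R,z)→(P,y,←)
state=P head=0 tape=z[y]yxzz   (P,y)→(Q,_,→)
state=Q head=1 tape=z_[y]xzz   (Q,y)→(R,_,→)
state=R head=2 tape=z__[x]zz   (R,x)→(P,z,→)
state=P head=3 tape=z__z[z]z
The non-blank tape span at halt is z__zzz.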